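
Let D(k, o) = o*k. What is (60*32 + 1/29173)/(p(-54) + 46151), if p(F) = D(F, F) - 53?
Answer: 56012161/1429885422 ≈ 0.039172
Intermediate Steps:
D(k, o) = k*o
p(F) = -53 + F² (p(F) = F*F - 53 = F² - 53 = -53 + F²)
(60*32 + 1/29173)/(p(-54) + 46151) = (60*32 + 1/29173)/((-53 + (-54)²) + 46151) = (1920 + 1/29173)/((-53 + 2916) + 46151) = 56012161/(29173*(2863 + 46151)) = (56012161/29173)/49014 = (56012161/29173)*(1/49014) = 56012161/1429885422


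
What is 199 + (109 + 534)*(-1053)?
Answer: -676880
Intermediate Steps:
199 + (109 + 534)*(-1053) = 199 + 643*(-1053) = 199 - 677079 = -676880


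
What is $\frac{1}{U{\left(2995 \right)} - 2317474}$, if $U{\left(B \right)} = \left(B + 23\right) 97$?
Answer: $- \frac{1}{2024728} \approx -4.9389 \cdot 10^{-7}$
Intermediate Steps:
$U{\left(B \right)} = 2231 + 97 B$ ($U{\left(B \right)} = \left(23 + B\right) 97 = 2231 + 97 B$)
$\frac{1}{U{\left(2995 \right)} - 2317474} = \frac{1}{\left(2231 + 97 \cdot 2995\right) - 2317474} = \frac{1}{\left(2231 + 290515\right) + \left(-3942244 + 1624770\right)} = \frac{1}{292746 - 2317474} = \frac{1}{-2024728} = - \frac{1}{2024728}$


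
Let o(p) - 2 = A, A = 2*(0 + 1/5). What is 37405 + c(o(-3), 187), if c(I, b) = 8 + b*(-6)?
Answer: 36291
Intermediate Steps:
A = ⅖ (A = 2*(0 + ⅕) = 2*(⅕) = ⅖ ≈ 0.40000)
o(p) = 12/5 (o(p) = 2 + ⅖ = 12/5)
c(I, b) = 8 - 6*b
37405 + c(o(-3), 187) = 37405 + (8 - 6*187) = 37405 + (8 - 1122) = 37405 - 1114 = 36291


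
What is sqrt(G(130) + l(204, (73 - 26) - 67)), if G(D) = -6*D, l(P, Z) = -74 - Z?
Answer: I*sqrt(834) ≈ 28.879*I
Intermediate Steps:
sqrt(G(130) + l(204, (73 - 26) - 67)) = sqrt(-6*130 + (-74 - ((73 - 26) - 67))) = sqrt(-780 + (-74 - (47 - 67))) = sqrt(-780 + (-74 - 1*(-20))) = sqrt(-780 + (-74 + 20)) = sqrt(-780 - 54) = sqrt(-834) = I*sqrt(834)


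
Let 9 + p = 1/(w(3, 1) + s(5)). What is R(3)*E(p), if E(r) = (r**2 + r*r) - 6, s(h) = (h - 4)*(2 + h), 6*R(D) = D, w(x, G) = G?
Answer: 4849/64 ≈ 75.766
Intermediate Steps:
R(D) = D/6
s(h) = (-4 + h)*(2 + h)
p = -71/8 (p = -9 + 1/(1 + (-8 + 5**2 - 2*5)) = -9 + 1/(1 + (-8 + 25 - 10)) = -9 + 1/(1 + 7) = -9 + 1/8 = -71/8 ≈ -8.8750)
E(r) = -6 + 2*r**2 (E(r) = (r**2 + r**2) - 6 = 2*r**2 - 6 = -6 + 2*r**2)
R(3)*E(p) = ((1/6)*3)*(-6 + 2*(-71/8)**2) = (-6 + 2*(5041/64))/2 = (-6 + 5041/32)/2 = (1/2)*(4849/32) = 4849/64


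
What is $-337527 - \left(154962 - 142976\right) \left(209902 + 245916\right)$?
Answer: $-5463772075$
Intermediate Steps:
$-337527 - \left(154962 - 142976\right) \left(209902 + 245916\right) = -337527 - 11986 \cdot 455818 = -337527 - 5463434548 = -5463772075$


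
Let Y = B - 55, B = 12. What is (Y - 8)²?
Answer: 2601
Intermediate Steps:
Y = -43 (Y = 12 - 55 = -43)
(Y - 8)² = (-43 - 8)² = (-51)² = 2601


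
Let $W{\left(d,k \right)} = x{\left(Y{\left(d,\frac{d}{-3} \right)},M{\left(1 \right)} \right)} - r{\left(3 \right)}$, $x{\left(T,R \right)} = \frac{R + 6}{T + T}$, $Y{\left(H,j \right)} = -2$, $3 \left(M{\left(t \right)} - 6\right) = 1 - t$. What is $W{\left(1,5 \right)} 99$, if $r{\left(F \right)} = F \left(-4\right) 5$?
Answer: $5643$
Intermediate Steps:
$M{\left(t \right)} = \frac{19}{3} - \frac{t}{3}$ ($M{\left(t \right)} = 6 + \frac{1 - t}{3} = 6 - \left(- \frac{1}{3} + \frac{t}{3}\right) = \frac{19}{3} - \frac{t}{3}$)
$x{\left(T,R \right)} = \frac{6 + R}{2 T}$
$r{\left(F \right)} = - 20 F$ ($r{\left(F \right)} = - 4 F 5 = - 20 F$)
$W{\left(d,k \right)} = 57$ ($W{\left(d,k \right)} = \frac{6 + \left(\frac{19}{3} - \frac{1}{3}\right)}{2 \left(-2\right)} - \left(-20\right) 3 = \frac{1}{2} \left(- \frac{1}{2}\right) \left(6 + \left(\frac{19}{3} - \frac{1}{3}\right)\right) - -60 = \frac{1}{2} \left(- \frac{1}{2}\right) \left(6 + 6\right) + 60 = \frac{1}{2} \left(- \frac{1}{2}\right) 12 + 60 = -3 + 60 = 57$)
$W{\left(1,5 \right)} 99 = 57 \cdot 99 = 5643$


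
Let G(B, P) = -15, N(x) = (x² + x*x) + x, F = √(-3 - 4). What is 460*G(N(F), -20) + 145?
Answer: -6755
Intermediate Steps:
F = I*√7 (F = √(-7) = I*√7 ≈ 2.6458*I)
N(x) = x + 2*x² (N(x) = (x² + x²) + x = 2*x² + x = x + 2*x²)
460*G(N(F), -20) + 145 = 460*(-15) + 145 = -6900 + 145 = -6755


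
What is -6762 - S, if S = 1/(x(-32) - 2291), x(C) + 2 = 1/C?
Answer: -496175242/73377 ≈ -6762.0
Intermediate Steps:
x(C) = -2 + 1/C
S = -32/73377 (S = 1/((-2 + 1/(-32)) - 2291) = 1/((-2 - 1/32) - 2291) = 1/(-65/32 - 2291) = 1/(-73377/32) = -32/73377 ≈ -0.00043610)
-6762 - S = -6762 - 1*(-32/73377) = -6762 + 32/73377 = -496175242/73377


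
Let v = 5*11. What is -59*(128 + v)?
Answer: -10797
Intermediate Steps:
v = 55
-59*(128 + v) = -59*(128 + 55) = -59*183 = -10797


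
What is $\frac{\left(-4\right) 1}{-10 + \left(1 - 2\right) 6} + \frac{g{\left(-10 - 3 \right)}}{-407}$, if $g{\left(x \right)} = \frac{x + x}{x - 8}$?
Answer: $\frac{8443}{34188} \approx 0.24696$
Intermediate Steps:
$g{\left(x \right)} = \frac{2 x}{-8 + x}$
$\frac{\left(-4\right) 1}{-10 + \left(1 - 2\right) 6} + \frac{g{\left(-10 - 3 \right)}}{-407} = \frac{\left(-4\right) 1}{-10 + \left(1 - 2\right) 6} + \frac{2 \left(-10 - 3\right) \frac{1}{-8 - 13}}{-407} = - \frac{4}{-10 - 6} + \frac{2 \left(-10 - 3\right)}{-8 - 13} \left(- \frac{1}{407}\right) = - \frac{4}{-10 - 6} + 2 \left(-13\right) \frac{1}{-8 - 13} \left(- \frac{1}{407}\right) = - \frac{4}{-16} + 2 \left(-13\right) \frac{1}{-21} \left(- \frac{1}{407}\right) = \left(-4\right) \left(- \frac{1}{16}\right) + 2 \left(-13\right) \left(- \frac{1}{21}\right) \left(- \frac{1}{407}\right) = \frac{1}{4} + \frac{26}{21} \left(- \frac{1}{407}\right) = \frac{1}{4} - \frac{26}{8547} = \frac{8443}{34188}$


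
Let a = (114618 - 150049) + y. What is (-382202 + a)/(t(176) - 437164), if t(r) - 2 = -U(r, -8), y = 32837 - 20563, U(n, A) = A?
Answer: 405359/437154 ≈ 0.92727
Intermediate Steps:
y = 12274
t(r) = 10 (t(r) = 2 - 1*(-8) = 2 + 8 = 10)
a = -23157 (a = (114618 - 150049) + 12274 = -35431 + 12274 = -23157)
(-382202 + a)/(t(176) - 437164) = (-382202 - 23157)/(10 - 437164) = -405359/(-437154) = -405359*(-1/437154) = 405359/437154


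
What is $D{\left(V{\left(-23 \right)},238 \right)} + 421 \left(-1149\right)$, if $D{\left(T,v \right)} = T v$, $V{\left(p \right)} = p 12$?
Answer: $-549417$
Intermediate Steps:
$V{\left(p \right)} = 12 p$
$D{\left(V{\left(-23 \right)},238 \right)} + 421 \left(-1149\right) = 12 \left(-23\right) 238 + 421 \left(-1149\right) = \left(-276\right) 238 - 483729 = -65688 - 483729 = -549417$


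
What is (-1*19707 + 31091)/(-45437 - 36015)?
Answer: -2846/20363 ≈ -0.13976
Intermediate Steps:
(-1*19707 + 31091)/(-45437 - 36015) = (-19707 + 31091)/(-81452) = 11384*(-1/81452) = -2846/20363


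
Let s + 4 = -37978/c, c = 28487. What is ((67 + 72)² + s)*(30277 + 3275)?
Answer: 18461833694352/28487 ≈ 6.4808e+8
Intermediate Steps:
s = -151926/28487 (s = -4 - 37978/28487 = -151926/28487 ≈ -5.3332)
((67 + 72)² + s)*(30277 + 3275) = ((67 + 72)² - 151926/28487)*(30277 + 3275) = (139² - 151926/28487)*33552 = (19321 - 151926/28487)*33552 = (550245401/28487)*33552 = 18461833694352/28487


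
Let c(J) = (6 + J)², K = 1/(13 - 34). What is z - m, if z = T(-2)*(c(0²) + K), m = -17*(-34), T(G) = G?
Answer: -13648/21 ≈ -649.90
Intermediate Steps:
K = -1/21 (K = 1/(-21) = -1/21 ≈ -0.047619)
m = 578
z = -1510/21 (z = -2*((6 + 0²)² - 1/21) = -2*((6 + 0)² - 1/21) = -2*(6² - 1/21) = -2*(36 - 1/21) = -2*755/21 = -1510/21 ≈ -71.905)
z - m = -1510/21 - 1*578 = -1510/21 - 578 = -13648/21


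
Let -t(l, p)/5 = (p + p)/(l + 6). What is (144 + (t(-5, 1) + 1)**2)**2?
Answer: 50625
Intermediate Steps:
t(l, p) = -10*p/(6 + l) (t(l, p) = -5*(p + p)/(l + 6) = -5*2*p/(6 + l) = -10*p/(6 + l))
(144 + (t(-5, 1) + 1)**2)**2 = (144 + (-10*1/(6 - 5) + 1)**2)**2 = (144 + (-10*1/1 + 1)**2)**2 = (144 + (-10*1*1 + 1)**2)**2 = (144 + (-10 + 1)**2)**2 = (144 + (-9)**2)**2 = (144 + 81)**2 = 225**2 = 50625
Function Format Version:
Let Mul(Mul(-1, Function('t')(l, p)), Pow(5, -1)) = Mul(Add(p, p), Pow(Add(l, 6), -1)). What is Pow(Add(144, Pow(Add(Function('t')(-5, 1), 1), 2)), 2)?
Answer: 50625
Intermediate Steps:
Function('t')(l, p) = Mul(-10, p, Pow(Add(6, l), -1)) (Function('t')(l, p) = Mul(-5, Mul(Add(p, p), Pow(Add(l, 6), -1))) = Mul(-5, Mul(Mul(2, p), Pow(Add(6, l), -1))) = Mul(-5, Mul(2, p, Pow(Add(6, l), -1))) = Mul(-10, p, Pow(Add(6, l), -1)))
Pow(Add(144, Pow(Add(Function('t')(-5, 1), 1), 2)), 2) = Pow(Add(144, Pow(Add(Mul(-10, 1, Pow(Add(6, -5), -1)), 1), 2)), 2) = Pow(Add(144, Pow(Add(Mul(-10, 1, Pow(1, -1)), 1), 2)), 2) = Pow(Add(144, Pow(Add(Mul(-10, 1, 1), 1), 2)), 2) = Pow(Add(144, Pow(Add(-10, 1), 2)), 2) = Pow(Add(144, Pow(-9, 2)), 2) = Pow(Add(144, 81), 2) = Pow(225, 2) = 50625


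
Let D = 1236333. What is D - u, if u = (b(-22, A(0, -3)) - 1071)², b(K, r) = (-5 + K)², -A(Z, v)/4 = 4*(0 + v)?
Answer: 1119369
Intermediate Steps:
A(Z, v) = -16*v (A(Z, v) = -16*(0 + v) = -16*v)
u = 116964 (u = ((-5 - 22)² - 1071)² = ((-27)² - 1071)² = (729 - 1071)² = (-342)² = 116964)
D - u = 1236333 - 1*116964 = 1236333 - 116964 = 1119369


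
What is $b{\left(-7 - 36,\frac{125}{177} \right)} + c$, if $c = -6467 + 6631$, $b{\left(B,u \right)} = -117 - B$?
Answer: $90$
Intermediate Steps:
$c = 164$
$b{\left(-7 - 36,\frac{125}{177} \right)} + c = \left(-117 - \left(-7 - 36\right)\right) + 164 = \left(-117 - -43\right) + 164 = \left(-117 + 43\right) + 164 = -74 + 164 = 90$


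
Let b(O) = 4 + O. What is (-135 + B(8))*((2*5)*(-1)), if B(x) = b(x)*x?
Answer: 390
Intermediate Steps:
B(x) = x*(4 + x) (B(x) = (4 + x)*x = x*(4 + x))
(-135 + B(8))*((2*5)*(-1)) = (-135 + 8*(4 + 8))*((2*5)*(-1)) = (-135 + 8*12)*(10*(-1)) = (-135 + 96)*(-10) = -39*(-10) = 390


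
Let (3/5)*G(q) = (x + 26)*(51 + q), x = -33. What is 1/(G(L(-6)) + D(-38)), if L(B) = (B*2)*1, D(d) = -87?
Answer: -1/542 ≈ -0.0018450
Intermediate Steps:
L(B) = 2*B (L(B) = (2*B)*1 = 2*B)
G(q) = -595 - 35*q/3 (G(q) = 5*((-33 + 26)*(51 + q))/3 = 5*(-7*(51 + q))/3 = 5*(-357 - 7*q)/3 = -595 - 35*q/3)
1/(G(L(-6)) + D(-38)) = 1/((-595 - 70*(-6)/3) - 87) = 1/((-595 - 35/3*(-12)) - 87) = 1/((-595 + 140) - 87) = 1/(-455 - 87) = 1/(-542) = -1/542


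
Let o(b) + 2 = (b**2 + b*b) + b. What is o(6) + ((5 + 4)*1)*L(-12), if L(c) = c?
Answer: -32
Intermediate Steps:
o(b) = -2 + b + 2*b**2 (o(b) = -2 + ((b**2 + b*b) + b) = -2 + ((b**2 + b**2) + b) = -2 + (2*b**2 + b) = -2 + (b + 2*b**2) = -2 + b + 2*b**2)
o(6) + ((5 + 4)*1)*L(-12) = (-2 + 6 + 2*6**2) + ((5 + 4)*1)*(-12) = (-2 + 6 + 2*36) + (9*1)*(-12) = (-2 + 6 + 72) + 9*(-12) = 76 - 108 = -32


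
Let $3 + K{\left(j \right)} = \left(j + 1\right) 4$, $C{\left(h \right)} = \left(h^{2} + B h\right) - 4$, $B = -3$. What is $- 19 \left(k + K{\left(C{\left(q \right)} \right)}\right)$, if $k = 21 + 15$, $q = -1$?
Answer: $-703$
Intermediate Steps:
$C{\left(h \right)} = -4 + h^{2} - 3 h$ ($C{\left(h \right)} = \left(h^{2} - 3 h\right) - 4 = -4 + h^{2} - 3 h$)
$K{\left(j \right)} = 1 + 4 j$ ($K{\left(j \right)} = -3 + \left(j + 1\right) 4 = -3 + \left(1 + j\right) 4 = -3 + \left(4 + 4 j\right) = 1 + 4 j$)
$k = 36$
$- 19 \left(k + K{\left(C{\left(q \right)} \right)}\right) = - 19 \left(36 + \left(1 + 4 \left(-4 + \left(-1\right)^{2} - -3\right)\right)\right) = - 19 \left(36 + \left(1 + 4 \left(-4 + 1 + 3\right)\right)\right) = - 19 \left(36 + \left(1 + 4 \cdot 0\right)\right) = - 19 \left(36 + \left(1 + 0\right)\right) = - 19 \left(36 + 1\right) = \left(-19\right) 37 = -703$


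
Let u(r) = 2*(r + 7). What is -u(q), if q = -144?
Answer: 274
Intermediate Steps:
u(r) = 14 + 2*r (u(r) = 2*(7 + r) = 14 + 2*r)
-u(q) = -(14 + 2*(-144)) = -(14 - 288) = -1*(-274) = 274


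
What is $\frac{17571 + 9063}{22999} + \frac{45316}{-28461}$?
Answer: $- \frac{284192410}{654574539} \approx -0.43416$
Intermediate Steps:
$\frac{17571 + 9063}{22999} + \frac{45316}{-28461} = 26634 \cdot \frac{1}{22999} + 45316 \left(- \frac{1}{28461}\right) = \frac{26634}{22999} - \frac{45316}{28461} = - \frac{284192410}{654574539}$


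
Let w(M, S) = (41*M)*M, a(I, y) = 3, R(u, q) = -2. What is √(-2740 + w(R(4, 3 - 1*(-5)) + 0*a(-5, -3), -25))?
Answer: 4*I*√161 ≈ 50.754*I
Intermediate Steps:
w(M, S) = 41*M²
√(-2740 + w(R(4, 3 - 1*(-5)) + 0*a(-5, -3), -25)) = √(-2740 + 41*(-2 + 0*3)²) = √(-2740 + 41*(-2 + 0)²) = √(-2740 + 41*(-2)²) = √(-2740 + 41*4) = √(-2740 + 164) = √(-2576) = 4*I*√161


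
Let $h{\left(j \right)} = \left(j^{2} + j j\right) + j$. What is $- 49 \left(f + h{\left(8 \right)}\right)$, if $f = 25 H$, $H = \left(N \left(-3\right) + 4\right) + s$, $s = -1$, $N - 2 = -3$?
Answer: $-14014$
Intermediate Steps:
$N = -1$ ($N = 2 - 3 = -1$)
$h{\left(j \right)} = j + 2 j^{2}$ ($h{\left(j \right)} = \left(j^{2} + j^{2}\right) + j = 2 j^{2} + j = j + 2 j^{2}$)
$H = 6$ ($H = \left(\left(-1\right) \left(-3\right) + 4\right) - 1 = \left(3 + 4\right) - 1 = 7 - 1 = 6$)
$f = 150$ ($f = 25 \cdot 6 = 150$)
$- 49 \left(f + h{\left(8 \right)}\right) = - 49 \left(150 + 8 \left(1 + 2 \cdot 8\right)\right) = - 49 \left(150 + 8 \left(1 + 16\right)\right) = - 49 \left(150 + 8 \cdot 17\right) = - 49 \left(150 + 136\right) = \left(-49\right) 286 = -14014$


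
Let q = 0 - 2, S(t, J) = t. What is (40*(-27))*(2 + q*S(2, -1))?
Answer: 2160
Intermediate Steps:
q = -2
(40*(-27))*(2 + q*S(2, -1)) = (40*(-27))*(2 - 2*2) = -1080*(2 - 4) = -1080*(-2) = 2160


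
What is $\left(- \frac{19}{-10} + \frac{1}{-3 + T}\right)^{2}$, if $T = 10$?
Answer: $\frac{20449}{4900} \approx 4.1733$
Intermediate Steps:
$\left(- \frac{19}{-10} + \frac{1}{-3 + T}\right)^{2} = \left(- \frac{19}{-10} + \frac{1}{-3 + 10}\right)^{2} = \left(\left(-19\right) \left(- \frac{1}{10}\right) + \frac{1}{7}\right)^{2} = \left(\frac{19}{10} + \frac{1}{7}\right)^{2} = \left(\frac{143}{70}\right)^{2} = \frac{20449}{4900}$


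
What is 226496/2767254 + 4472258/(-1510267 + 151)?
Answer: -334273294611/116079848374 ≈ -2.8797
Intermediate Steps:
226496/2767254 + 4472258/(-1510267 + 151) = 226496*(1/2767254) + 4472258/(-1510116) = 113248/1383627 + 4472258*(-1/1510116) = 113248/1383627 - 2236129/755058 = -334273294611/116079848374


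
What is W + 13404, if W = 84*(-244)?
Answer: -7092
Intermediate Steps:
W = -20496
W + 13404 = -20496 + 13404 = -7092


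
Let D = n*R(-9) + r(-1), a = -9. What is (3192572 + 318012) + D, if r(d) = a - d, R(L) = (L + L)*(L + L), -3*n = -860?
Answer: 3603456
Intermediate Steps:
n = 860/3 (n = -⅓*(-860) = 860/3 ≈ 286.67)
R(L) = 4*L² (R(L) = (2*L)*(2*L) = 4*L²)
r(d) = -9 - d
D = 92872 (D = 860*(4*(-9)²)/3 + (-9 - 1*(-1)) = 860*(4*81)/3 + (-9 + 1) = (860/3)*324 - 8 = 92880 - 8 = 92872)
(3192572 + 318012) + D = (3192572 + 318012) + 92872 = 3510584 + 92872 = 3603456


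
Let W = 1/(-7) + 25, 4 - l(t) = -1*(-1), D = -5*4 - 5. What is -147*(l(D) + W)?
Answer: -4095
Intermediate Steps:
D = -25 (D = -20 - 5 = -25)
l(t) = 3 (l(t) = 4 - (-1)*(-1) = 4 - 1*1 = 4 - 1 = 3)
W = 174/7 (W = -1/7 + 25 = 174/7 ≈ 24.857)
-147*(l(D) + W) = -147*(3 + 174/7) = -147*195/7 = -4095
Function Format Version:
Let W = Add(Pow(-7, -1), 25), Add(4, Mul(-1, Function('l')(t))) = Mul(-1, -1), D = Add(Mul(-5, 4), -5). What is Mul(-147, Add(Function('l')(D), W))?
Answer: -4095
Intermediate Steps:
D = -25 (D = Add(-20, -5) = -25)
Function('l')(t) = 3 (Function('l')(t) = Add(4, Mul(-1, Mul(-1, -1))) = Add(4, Mul(-1, 1)) = Add(4, -1) = 3)
W = Rational(174, 7) (W = Add(Rational(-1, 7), 25) = Rational(174, 7) ≈ 24.857)
Mul(-147, Add(Function('l')(D), W)) = Mul(-147, Add(3, Rational(174, 7))) = Mul(-147, Rational(195, 7)) = -4095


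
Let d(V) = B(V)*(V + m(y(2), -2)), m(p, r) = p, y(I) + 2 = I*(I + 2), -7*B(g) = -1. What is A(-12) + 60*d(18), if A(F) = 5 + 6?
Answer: 1517/7 ≈ 216.71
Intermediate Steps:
B(g) = ⅐ (B(g) = -⅐*(-1) = ⅐)
y(I) = -2 + I*(2 + I) (y(I) = -2 + I*(I + 2) = -2 + I*(2 + I))
d(V) = 6/7 + V/7 (d(V) = (V + (-2 + 2² + 2*2))/7 = (V + (-2 + 4 + 4))/7 = (V + 6)/7 = (6 + V)/7 = 6/7 + V/7)
A(F) = 11
A(-12) + 60*d(18) = 11 + 60*(6/7 + (⅐)*18) = 11 + 60*(6/7 + 18/7) = 11 + 60*(24/7) = 11 + 1440/7 = 1517/7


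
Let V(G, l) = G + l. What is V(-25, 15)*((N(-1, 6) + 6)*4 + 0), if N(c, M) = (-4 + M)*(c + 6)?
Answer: -640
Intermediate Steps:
N(c, M) = (-4 + M)*(6 + c)
V(-25, 15)*((N(-1, 6) + 6)*4 + 0) = (-25 + 15)*(((-24 - 4*(-1) + 6*6 + 6*(-1)) + 6)*4 + 0) = -10*(((-24 + 4 + 36 - 6) + 6)*4 + 0) = -10*((10 + 6)*4 + 0) = -10*(16*4 + 0) = -10*(64 + 0) = -10*64 = -640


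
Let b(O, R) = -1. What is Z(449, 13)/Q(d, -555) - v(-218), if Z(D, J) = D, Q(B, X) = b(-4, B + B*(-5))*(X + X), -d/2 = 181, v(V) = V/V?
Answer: -661/1110 ≈ -0.59550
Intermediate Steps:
v(V) = 1
d = -362 (d = -2*181 = -362)
Q(B, X) = -2*X (Q(B, X) = -(X + X) = -2*X)
Z(449, 13)/Q(d, -555) - v(-218) = 449/((-2*(-555))) - 1*1 = 449/1110 - 1 = -661/1110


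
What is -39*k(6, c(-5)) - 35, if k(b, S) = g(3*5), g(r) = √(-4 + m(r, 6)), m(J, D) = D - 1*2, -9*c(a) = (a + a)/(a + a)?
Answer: -35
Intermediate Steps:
c(a) = -⅑ (c(a) = -(a + a)/(9*(a + a)) = -2*a/(9*(2*a)) = -2*a*1/(2*a)/9 = -⅑*1 = -⅑)
m(J, D) = -2 + D (m(J, D) = D - 2 = -2 + D)
g(r) = 0 (g(r) = √(-4 + (-2 + 6)) = √(-4 + 4) = √0 = 0)
k(b, S) = 0
-39*k(6, c(-5)) - 35 = -39*0 - 35 = 0 - 35 = -35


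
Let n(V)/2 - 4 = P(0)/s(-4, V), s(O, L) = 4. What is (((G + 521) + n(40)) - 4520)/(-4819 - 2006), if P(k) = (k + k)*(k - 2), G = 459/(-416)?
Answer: 47449/81120 ≈ 0.58492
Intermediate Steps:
G = -459/416 (G = 459*(-1/416) = -459/416 ≈ -1.1034)
P(k) = 2*k*(-2 + k) (P(k) = (2*k)*(-2 + k) = 2*k*(-2 + k))
n(V) = 8 (n(V) = 8 + 2*((2*0*(-2 + 0))/4) = 8 + 2*((2*0*(-2))*(¼)) = 8 + 2*(0*(¼)) = 8 + 2*0 = 8 + 0 = 8)
(((G + 521) + n(40)) - 4520)/(-4819 - 2006) = (((-459/416 + 521) + 8) - 4520)/(-4819 - 2006) = ((216277/416 + 8) - 4520)/(-6825) = (219605/416 - 4520)*(-1/6825) = -1660715/416*(-1/6825) = 47449/81120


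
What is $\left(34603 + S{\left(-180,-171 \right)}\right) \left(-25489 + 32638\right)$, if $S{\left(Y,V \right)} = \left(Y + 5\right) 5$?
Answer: $241121472$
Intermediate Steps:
$S{\left(Y,V \right)} = 25 + 5 Y$ ($S{\left(Y,V \right)} = \left(5 + Y\right) 5 = 25 + 5 Y$)
$\left(34603 + S{\left(-180,-171 \right)}\right) \left(-25489 + 32638\right) = \left(34603 + \left(25 + 5 \left(-180\right)\right)\right) \left(-25489 + 32638\right) = \left(34603 + \left(25 - 900\right)\right) 7149 = \left(34603 - 875\right) 7149 = 33728 \cdot 7149 = 241121472$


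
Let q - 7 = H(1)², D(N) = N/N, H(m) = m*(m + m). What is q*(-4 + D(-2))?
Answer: -33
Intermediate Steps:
H(m) = 2*m² (H(m) = m*(2*m) = 2*m²)
D(N) = 1
q = 11 (q = 7 + (2*1²)² = 7 + (2*1)² = 7 + 2² = 7 + 4 = 11)
q*(-4 + D(-2)) = 11*(-4 + 1) = 11*(-3) = -33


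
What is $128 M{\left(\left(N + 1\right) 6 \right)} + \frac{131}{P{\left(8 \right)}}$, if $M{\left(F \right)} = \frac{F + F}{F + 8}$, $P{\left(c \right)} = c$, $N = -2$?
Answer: $- \frac{6013}{8} \approx -751.63$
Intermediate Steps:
$M{\left(F \right)} = \frac{2 F}{8 + F}$
$128 M{\left(\left(N + 1\right) 6 \right)} + \frac{131}{P{\left(8 \right)}} = 128 \frac{2 \left(-2 + 1\right) 6}{8 + \left(-2 + 1\right) 6} + \frac{131}{8} = 128 \frac{2 \left(\left(-1\right) 6\right)}{8 - 6} + 131 \cdot \frac{1}{8} = 128 \cdot 2 \left(-6\right) \frac{1}{8 - 6} + \frac{131}{8} = 128 \cdot 2 \left(-6\right) \frac{1}{2} + \frac{131}{8} = 128 \left(-6\right) + \frac{131}{8} = -768 + \frac{131}{8} = - \frac{6013}{8}$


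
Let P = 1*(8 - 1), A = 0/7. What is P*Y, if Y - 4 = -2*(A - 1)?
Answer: 42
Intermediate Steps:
A = 0 (A = 0*(⅐) = 0)
P = 7 (P = 1*7 = 7)
Y = 6 (Y = 4 - 2*(0 - 1) = 4 - 2*(-1) = 4 + 2 = 6)
P*Y = 7*6 = 42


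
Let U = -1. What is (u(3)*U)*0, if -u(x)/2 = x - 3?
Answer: 0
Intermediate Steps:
u(x) = 6 - 2*x (u(x) = -2*(x - 3) = -2*(-3 + x) = 6 - 2*x)
(u(3)*U)*0 = ((6 - 2*3)*(-1))*0 = ((6 - 6)*(-1))*0 = (0*(-1))*0 = 0*0 = 0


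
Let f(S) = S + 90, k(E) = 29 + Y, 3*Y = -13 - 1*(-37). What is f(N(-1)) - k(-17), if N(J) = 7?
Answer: 60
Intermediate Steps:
Y = 8 (Y = (-13 - 1*(-37))/3 = (-13 + 37)/3 = (⅓)*24 = 8)
k(E) = 37 (k(E) = 29 + 8 = 37)
f(S) = 90 + S
f(N(-1)) - k(-17) = (90 + 7) - 1*37 = 97 - 37 = 60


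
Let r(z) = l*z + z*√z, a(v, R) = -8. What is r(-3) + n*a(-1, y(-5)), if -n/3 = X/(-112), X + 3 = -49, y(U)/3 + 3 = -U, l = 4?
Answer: -6/7 - 3*I*√3 ≈ -0.85714 - 5.1962*I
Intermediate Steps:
y(U) = -9 - 3*U (y(U) = -9 + 3*(-U) = -9 - 3*U)
X = -52 (X = -3 - 49 = -52)
r(z) = z^(3/2) + 4*z (r(z) = 4*z + z*√z = 4*z + z^(3/2) = z^(3/2) + 4*z)
n = -39/28 (n = -(-156)/(-112) = -(-156)*(-1)/112 = -3*13/28 = -39/28 ≈ -1.3929)
r(-3) + n*a(-1, y(-5)) = ((-3)^(3/2) + 4*(-3)) - 39/28*(-8) = (-3*I*√3 - 12) + 78/7 = (-12 - 3*I*√3) + 78/7 = -6/7 - 3*I*√3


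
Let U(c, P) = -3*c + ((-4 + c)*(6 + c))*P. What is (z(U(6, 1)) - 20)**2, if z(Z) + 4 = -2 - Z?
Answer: 1024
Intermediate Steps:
U(c, P) = -3*c + P*(-4 + c)*(6 + c)
z(Z) = -6 - Z (z(Z) = -4 + (-2 - Z) = -6 - Z)
(z(U(6, 1)) - 20)**2 = ((-6 - (-24*1 - 3*6 + 1*6**2 + 2*1*6)) - 20)**2 = ((-6 - (-24 - 18 + 1*36 + 12)) - 20)**2 = ((-6 - (-24 - 18 + 36 + 12)) - 20)**2 = ((-6 - 1*6) - 20)**2 = ((-6 - 6) - 20)**2 = (-12 - 20)**2 = (-32)**2 = 1024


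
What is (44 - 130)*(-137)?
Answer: 11782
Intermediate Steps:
(44 - 130)*(-137) = -86*(-137) = 11782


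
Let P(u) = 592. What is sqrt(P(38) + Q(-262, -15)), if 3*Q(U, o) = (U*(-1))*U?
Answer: 2*I*sqrt(50151)/3 ≈ 149.3*I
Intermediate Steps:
Q(U, o) = -U**2/3 (Q(U, o) = ((U*(-1))*U)/3 = ((-U)*U)/3 = (-U**2)/3 = -U**2/3)
sqrt(P(38) + Q(-262, -15)) = sqrt(592 - 1/3*(-262)**2) = sqrt(592 - 1/3*68644) = sqrt(592 - 68644/3) = sqrt(-66868/3) = 2*I*sqrt(50151)/3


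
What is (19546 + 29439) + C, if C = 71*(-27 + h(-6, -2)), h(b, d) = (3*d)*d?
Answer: 47920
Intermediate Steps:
h(b, d) = 3*d**2
C = -1065 (C = 71*(-27 + 3*(-2)**2) = 71*(-27 + 3*4) = 71*(-27 + 12) = 71*(-15) = -1065)
(19546 + 29439) + C = (19546 + 29439) - 1065 = 48985 - 1065 = 47920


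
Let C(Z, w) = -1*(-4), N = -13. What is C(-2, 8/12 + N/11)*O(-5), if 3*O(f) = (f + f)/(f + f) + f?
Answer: -16/3 ≈ -5.3333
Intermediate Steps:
O(f) = 1/3 + f/3 (O(f) = ((f + f)/(f + f) + f)/3 = ((2*f)/((2*f)) + f)/3 = ((2*f)*(1/(2*f)) + f)/3 = (1 + f)/3 = 1/3 + f/3)
C(Z, w) = 4
C(-2, 8/12 + N/11)*O(-5) = 4*(1/3 + (1/3)*(-5)) = 4*(1/3 - 5/3) = 4*(-4/3) = -16/3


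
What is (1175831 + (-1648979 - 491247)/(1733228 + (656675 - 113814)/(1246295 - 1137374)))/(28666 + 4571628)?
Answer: 221979574682463373/868468664233535606 ≈ 0.25560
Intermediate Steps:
(1175831 + (-1648979 - 491247)/(1733228 + (656675 - 113814)/(1246295 - 1137374)))/(28666 + 4571628) = (1175831 - 2140226/(1733228 + 542861/108921))/4600294 = (1175831 - 2140226/(1733228 + 542861*(1/108921)))*(1/4600294) = (1175831 - 2140226/(1733228 + 542861/108921))*(1/4600294) = (1175831 - 2140226/188785469849/108921)*(1/4600294) = (1175831 - 2140226*108921/188785469849)*(1/4600294) = (1175831 - 233115556146/188785469849)*(1/4600294) = (221979574682463373/188785469849)*(1/4600294) = 221979574682463373/868468664233535606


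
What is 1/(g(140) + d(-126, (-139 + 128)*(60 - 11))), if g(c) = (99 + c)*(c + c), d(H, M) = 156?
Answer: 1/67076 ≈ 1.4908e-5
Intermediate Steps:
g(c) = 2*c*(99 + c) (g(c) = (99 + c)*(2*c) = 2*c*(99 + c))
1/(g(140) + d(-126, (-139 + 128)*(60 - 11))) = 1/(2*140*(99 + 140) + 156) = 1/(2*140*239 + 156) = 1/(66920 + 156) = 1/67076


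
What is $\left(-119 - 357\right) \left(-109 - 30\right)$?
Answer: $66164$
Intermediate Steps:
$\left(-119 - 357\right) \left(-109 - 30\right) = \left(-476\right) \left(-139\right) = 66164$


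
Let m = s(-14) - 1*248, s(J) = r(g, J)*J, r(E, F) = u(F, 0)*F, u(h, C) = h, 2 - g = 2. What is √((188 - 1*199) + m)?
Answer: I*√3003 ≈ 54.8*I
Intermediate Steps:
g = 0 (g = 2 - 1*2 = 2 - 2 = 0)
r(E, F) = F² (r(E, F) = F*F = F²)
s(J) = J³ (s(J) = J²*J = J³)
m = -2992 (m = (-14)³ - 1*248 = -2744 - 248 = -2992)
√((188 - 1*199) + m) = √((188 - 1*199) - 2992) = √((188 - 199) - 2992) = √(-11 - 2992) = √(-3003) = I*√3003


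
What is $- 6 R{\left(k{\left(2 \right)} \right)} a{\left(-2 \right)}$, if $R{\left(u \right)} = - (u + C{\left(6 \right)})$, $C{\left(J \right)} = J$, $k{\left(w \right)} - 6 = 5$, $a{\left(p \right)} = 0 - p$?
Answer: $204$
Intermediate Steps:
$a{\left(p \right)} = - p$
$k{\left(w \right)} = 11$ ($k{\left(w \right)} = 6 + 5 = 11$)
$R{\left(u \right)} = -6 - u$ ($R{\left(u \right)} = - (u + 6) = - (6 + u) = -6 - u$)
$- 6 R{\left(k{\left(2 \right)} \right)} a{\left(-2 \right)} = - 6 \left(-6 - 11\right) \left(\left(-1\right) \left(-2\right)\right) = - 6 \left(-6 - 11\right) 2 = \left(-6\right) \left(-17\right) 2 = 102 \cdot 2 = 204$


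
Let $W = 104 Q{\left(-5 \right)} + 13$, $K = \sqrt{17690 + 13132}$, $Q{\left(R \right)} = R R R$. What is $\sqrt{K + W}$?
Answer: $\sqrt{-12987 + \sqrt{30822}} \approx 113.19 i$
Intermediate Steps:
$Q{\left(R \right)} = R^{3}$ ($Q{\left(R \right)} = R^{2} R = R^{3}$)
$K = \sqrt{30822} \approx 175.56$
$W = -12987$ ($W = 104 \left(-5\right)^{3} + 13 = 104 \left(-125\right) + 13 = -13000 + 13 = -12987$)
$\sqrt{K + W} = \sqrt{\sqrt{30822} - 12987} = \sqrt{-12987 + \sqrt{30822}}$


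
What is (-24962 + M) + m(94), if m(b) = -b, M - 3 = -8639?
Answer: -33692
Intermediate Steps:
M = -8636 (M = 3 - 8639 = -8636)
(-24962 + M) + m(94) = (-24962 - 8636) - 1*94 = -33598 - 94 = -33692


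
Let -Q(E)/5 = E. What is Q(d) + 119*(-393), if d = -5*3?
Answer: -46692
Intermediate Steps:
d = -15
Q(E) = -5*E
Q(d) + 119*(-393) = -5*(-15) + 119*(-393) = 75 - 46767 = -46692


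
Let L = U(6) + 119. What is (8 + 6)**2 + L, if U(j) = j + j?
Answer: 327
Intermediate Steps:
U(j) = 2*j
L = 131 (L = 2*6 + 119 = 12 + 119 = 131)
(8 + 6)**2 + L = (8 + 6)**2 + 131 = 14**2 + 131 = 196 + 131 = 327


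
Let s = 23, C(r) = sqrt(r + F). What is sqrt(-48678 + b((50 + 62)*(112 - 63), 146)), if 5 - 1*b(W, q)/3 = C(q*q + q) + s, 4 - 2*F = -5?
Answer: sqrt(-194928 - 6*sqrt(85866))/2 ≈ 221.75*I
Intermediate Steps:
F = 9/2 (F = 2 - 1/2*(-5) = 2 + 5/2 = 9/2 ≈ 4.5000)
C(r) = sqrt(9/2 + r) (C(r) = sqrt(r + 9/2) = sqrt(9/2 + r))
b(W, q) = -54 - 3*sqrt(18 + 4*q + 4*q**2)/2 (b(W, q) = 15 - 3*(sqrt(18 + 4*(q*q + q))/2 + 23) = 15 - 3*(sqrt(18 + 4*(q**2 + q))/2 + 23) = 15 - 3*(sqrt(18 + 4*(q + q**2))/2 + 23) = 15 - 3*(sqrt(18 + (4*q + 4*q**2))/2 + 23) = 15 - 3*(sqrt(18 + 4*q + 4*q**2)/2 + 23) = 15 - 3*(23 + sqrt(18 + 4*q + 4*q**2)/2) = 15 + (-69 - 3*sqrt(18 + 4*q + 4*q**2)/2) = -54 - 3*sqrt(18 + 4*q + 4*q**2)/2)
sqrt(-48678 + b((50 + 62)*(112 - 63), 146)) = sqrt(-48678 + (-54 - 3*sqrt(2)*sqrt(9 + 2*146*(1 + 146))/2)) = sqrt(-48678 + (-54 - 3*sqrt(2)*sqrt(9 + 2*146*147)/2)) = sqrt(-48678 + (-54 - 3*sqrt(2)*sqrt(9 + 42924)/2)) = sqrt(-48678 + (-54 - 3*sqrt(2)*sqrt(42933)/2)) = sqrt(-48678 + (-54 - 3*sqrt(85866)/2)) = sqrt(-48732 - 3*sqrt(85866)/2)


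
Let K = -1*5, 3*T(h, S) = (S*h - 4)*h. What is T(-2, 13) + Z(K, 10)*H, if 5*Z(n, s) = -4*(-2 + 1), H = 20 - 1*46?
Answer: -⅘ ≈ -0.80000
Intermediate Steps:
T(h, S) = h*(-4 + S*h)/3 (T(h, S) = ((S*h - 4)*h)/3 = ((-4 + S*h)*h)/3 = (h*(-4 + S*h))/3 = h*(-4 + S*h)/3)
H = -26 (H = 20 - 46 = -26)
K = -5
Z(n, s) = ⅘ (Z(n, s) = (-4*(-2 + 1))/5 = (-4*(-1))/5 = (⅕)*4 = ⅘)
T(-2, 13) + Z(K, 10)*H = (⅓)*(-2)*(-4 + 13*(-2)) + (⅘)*(-26) = (⅓)*(-2)*(-4 - 26) - 104/5 = (⅓)*(-2)*(-30) - 104/5 = 20 - 104/5 = -⅘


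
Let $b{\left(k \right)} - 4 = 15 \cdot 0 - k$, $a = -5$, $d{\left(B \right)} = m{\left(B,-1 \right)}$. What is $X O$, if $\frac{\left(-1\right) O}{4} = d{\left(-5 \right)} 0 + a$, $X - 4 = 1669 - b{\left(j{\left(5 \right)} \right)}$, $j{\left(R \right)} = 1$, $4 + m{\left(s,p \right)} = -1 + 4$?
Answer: $33400$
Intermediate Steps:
$m{\left(s,p \right)} = -1$ ($m{\left(s,p \right)} = -4 + \left(-1 + 4\right) = -4 + 3 = -1$)
$d{\left(B \right)} = -1$
$b{\left(k \right)} = 4 - k$ ($b{\left(k \right)} = 4 + \left(15 \cdot 0 - k\right) = 4 + \left(0 - k\right) = 4 - k$)
$X = 1670$ ($X = 4 + \left(1669 - \left(4 - 1\right)\right) = 4 + \left(1669 - 3\right) = 4 + 1666 = 1670$)
$O = 20$ ($O = - 4 \left(\left(-1\right) 0 - 5\right) = - 4 \left(0 - 5\right) = \left(-4\right) \left(-5\right) = 20$)
$X O = 1670 \cdot 20 = 33400$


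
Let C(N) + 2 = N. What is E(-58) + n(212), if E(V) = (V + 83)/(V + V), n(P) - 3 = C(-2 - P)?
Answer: -24733/116 ≈ -213.22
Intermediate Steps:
C(N) = -2 + N
n(P) = -1 - P (n(P) = 3 + (-2 + (-2 - P)) = 3 + (-4 - P) = -1 - P)
E(V) = (83 + V)/(2*V) (E(V) = (83 + V)/((2*V)) = (83 + V)*(1/(2*V)) = (83 + V)/(2*V))
E(-58) + n(212) = (½)*(83 - 58)/(-58) + (-1 - 1*212) = (½)*(-1/58)*25 + (-1 - 212) = -25/116 - 213 = -24733/116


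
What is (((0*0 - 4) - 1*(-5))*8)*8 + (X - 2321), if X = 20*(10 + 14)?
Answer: -1777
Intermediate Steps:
X = 480 (X = 20*24 = 480)
(((0*0 - 4) - 1*(-5))*8)*8 + (X - 2321) = (((0*0 - 4) - 1*(-5))*8)*8 + (480 - 2321) = (((0 - 4) + 5)*8)*8 - 1841 = ((-4 + 5)*8)*8 - 1841 = (1*8)*8 - 1841 = 8*8 - 1841 = 64 - 1841 = -1777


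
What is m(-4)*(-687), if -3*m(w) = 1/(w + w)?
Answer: -229/8 ≈ -28.625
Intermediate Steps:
m(w) = -1/(6*w) (m(w) = -1/(3*(w + w)) = -1/(2*w)/3 = -1/(6*w))
m(-4)*(-687) = -⅙/(-4)*(-687) = -⅙*(-¼)*(-687) = (1/24)*(-687) = -229/8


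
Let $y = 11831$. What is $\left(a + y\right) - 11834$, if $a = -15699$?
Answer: $-15702$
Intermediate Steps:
$\left(a + y\right) - 11834 = \left(-15699 + 11831\right) - 11834 = -3868 - 11834 = -15702$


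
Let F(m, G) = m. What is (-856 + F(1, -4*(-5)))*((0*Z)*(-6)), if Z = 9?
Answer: 0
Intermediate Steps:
(-856 + F(1, -4*(-5)))*((0*Z)*(-6)) = (-856 + 1)*((0*9)*(-6)) = -0*(-6) = -855*0 = 0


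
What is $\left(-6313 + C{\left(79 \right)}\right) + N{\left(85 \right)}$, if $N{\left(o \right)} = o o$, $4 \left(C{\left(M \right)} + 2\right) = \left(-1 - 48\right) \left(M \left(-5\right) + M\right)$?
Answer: $4781$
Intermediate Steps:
$C{\left(M \right)} = -2 + 49 M$ ($C{\left(M \right)} = -2 + \frac{\left(-1 - 48\right) \left(M \left(-5\right) + M\right)}{4} = -2 + \frac{\left(-49\right) \left(- 5 M + M\right)}{4} = -2 + \frac{\left(-49\right) \left(- 4 M\right)}{4} = -2 + \frac{196 M}{4} = -2 + 49 M$)
$N{\left(o \right)} = o^{2}$
$\left(-6313 + C{\left(79 \right)}\right) + N{\left(85 \right)} = \left(-6313 + \left(-2 + 49 \cdot 79\right)\right) + 85^{2} = \left(-6313 + \left(-2 + 3871\right)\right) + 7225 = \left(-6313 + 3869\right) + 7225 = -2444 + 7225 = 4781$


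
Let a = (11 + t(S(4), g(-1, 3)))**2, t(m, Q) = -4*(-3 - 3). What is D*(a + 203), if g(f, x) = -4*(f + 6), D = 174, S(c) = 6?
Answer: 248472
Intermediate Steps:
g(f, x) = -24 - 4*f (g(f, x) = -4*(6 + f) = -24 - 4*f)
t(m, Q) = 24 (t(m, Q) = -4*(-6) = 24)
a = 1225 (a = (11 + 24)**2 = 35**2 = 1225)
D*(a + 203) = 174*(1225 + 203) = 174*1428 = 248472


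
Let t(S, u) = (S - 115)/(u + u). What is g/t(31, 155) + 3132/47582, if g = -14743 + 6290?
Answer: 31171390837/999222 ≈ 31196.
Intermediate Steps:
g = -8453
t(S, u) = (-115 + S)/(2*u) (t(S, u) = (-115 + S)/((2*u)) = (-115 + S)*(1/(2*u)) = (-115 + S)/(2*u))
g/t(31, 155) + 3132/47582 = -8453*310/(-115 + 31) + 3132/47582 = -8453/((½)*(1/155)*(-84)) + 3132*(1/47582) = -8453/(-42/155) + 1566/23791 = -8453*(-155/42) + 1566/23791 = 1310215/42 + 1566/23791 = 31171390837/999222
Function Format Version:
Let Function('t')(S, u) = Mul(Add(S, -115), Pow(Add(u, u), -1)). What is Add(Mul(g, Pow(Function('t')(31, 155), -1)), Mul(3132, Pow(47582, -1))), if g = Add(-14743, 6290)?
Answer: Rational(31171390837, 999222) ≈ 31196.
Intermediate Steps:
g = -8453
Function('t')(S, u) = Mul(Rational(1, 2), Pow(u, -1), Add(-115, S)) (Function('t')(S, u) = Mul(Add(-115, S), Pow(Mul(2, u), -1)) = Mul(Add(-115, S), Mul(Rational(1, 2), Pow(u, -1))) = Mul(Rational(1, 2), Pow(u, -1), Add(-115, S)))
Add(Mul(g, Pow(Function('t')(31, 155), -1)), Mul(3132, Pow(47582, -1))) = Add(Mul(-8453, Pow(Mul(Rational(1, 2), Pow(155, -1), Add(-115, 31)), -1)), Mul(3132, Pow(47582, -1))) = Add(Mul(-8453, Pow(Mul(Rational(1, 2), Rational(1, 155), -84), -1)), Mul(3132, Rational(1, 47582))) = Add(Mul(-8453, Pow(Rational(-42, 155), -1)), Rational(1566, 23791)) = Add(Mul(-8453, Rational(-155, 42)), Rational(1566, 23791)) = Add(Rational(1310215, 42), Rational(1566, 23791)) = Rational(31171390837, 999222)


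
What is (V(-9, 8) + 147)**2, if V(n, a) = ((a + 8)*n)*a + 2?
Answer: 1006009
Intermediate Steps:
V(n, a) = 2 + a*n*(8 + a) (V(n, a) = ((8 + a)*n)*a + 2 = (n*(8 + a))*a + 2 = a*n*(8 + a) + 2 = 2 + a*n*(8 + a))
(V(-9, 8) + 147)**2 = ((2 - 9*8**2 + 8*8*(-9)) + 147)**2 = ((2 - 9*64 - 576) + 147)**2 = ((2 - 576 - 576) + 147)**2 = (-1150 + 147)**2 = (-1003)**2 = 1006009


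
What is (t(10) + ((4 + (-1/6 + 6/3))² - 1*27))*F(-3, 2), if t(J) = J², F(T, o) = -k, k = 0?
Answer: 0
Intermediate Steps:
F(T, o) = 0 (F(T, o) = -1*0 = 0)
(t(10) + ((4 + (-1/6 + 6/3))² - 1*27))*F(-3, 2) = (10² + ((4 + (-1/6 + 6/3))² - 1*27))*0 = (100 + ((4 + (-1*⅙ + 6*(⅓)))² - 27))*0 = (100 + ((4 + (-⅙ + 2))² - 27))*0 = (100 + ((4 + 11/6)² - 27))*0 = (100 + ((35/6)² - 27))*0 = (100 + (1225/36 - 27))*0 = (100 + 253/36)*0 = (3853/36)*0 = 0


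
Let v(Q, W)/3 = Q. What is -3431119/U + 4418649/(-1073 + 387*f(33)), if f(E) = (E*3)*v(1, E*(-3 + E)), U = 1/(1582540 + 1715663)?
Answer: -1288567661004272313/113866 ≈ -1.1317e+13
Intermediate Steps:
v(Q, W) = 3*Q
U = 1/3298203 ≈ 3.0320e-7
f(E) = 9*E (f(E) = (E*3)*(3*1) = (3*E)*3 = 9*E)
-3431119/U + 4418649/(-1073 + 387*f(33)) = -3431119/1/3298203 + 4418649/(-1073 + 387*(9*33)) = -3431119*3298203 + 4418649/(-1073 + 387*297) = -11316526979157 + 4418649/(-1073 + 114939) = -11316526979157 + 4418649/113866 = -1288567661004272313/113866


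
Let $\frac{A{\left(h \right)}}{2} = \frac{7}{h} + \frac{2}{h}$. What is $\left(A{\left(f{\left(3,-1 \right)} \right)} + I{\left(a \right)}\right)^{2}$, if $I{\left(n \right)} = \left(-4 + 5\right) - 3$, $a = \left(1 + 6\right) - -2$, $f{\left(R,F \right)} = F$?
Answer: $400$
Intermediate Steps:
$a = 9$ ($a = 7 + 2 = 9$)
$I{\left(n \right)} = -2$ ($I{\left(n \right)} = 1 - 3 = -2$)
$A{\left(h \right)} = \frac{18}{h}$ ($A{\left(h \right)} = 2 \left(\frac{7}{h} + \frac{2}{h}\right) = 2 \frac{9}{h} = \frac{18}{h}$)
$\left(A{\left(f{\left(3,-1 \right)} \right)} + I{\left(a \right)}\right)^{2} = \left(\frac{18}{-1} - 2\right)^{2} = \left(18 \left(-1\right) - 2\right)^{2} = \left(-18 - 2\right)^{2} = \left(-20\right)^{2} = 400$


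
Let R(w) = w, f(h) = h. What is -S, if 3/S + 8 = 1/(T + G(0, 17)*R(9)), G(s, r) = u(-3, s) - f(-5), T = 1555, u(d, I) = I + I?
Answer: 4800/12799 ≈ 0.37503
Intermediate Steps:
u(d, I) = 2*I
G(s, r) = 5 + 2*s (G(s, r) = 2*s - 1*(-5) = 2*s + 5 = 5 + 2*s)
S = -4800/12799 (S = 3/(-8 + 1/(1555 + (5 + 2*0)*9)) = 3/(-8 + 1/(1555 + (5 + 0)*9)) = 3/(-8 + 1/(1555 + 5*9)) = 3/(-8 + 1/(1555 + 45)) = 3/(-8 + 1/1600) = 3/(-12799/1600) = 3*(-1600/12799) = -4800/12799 ≈ -0.37503)
-S = -1*(-4800/12799) = 4800/12799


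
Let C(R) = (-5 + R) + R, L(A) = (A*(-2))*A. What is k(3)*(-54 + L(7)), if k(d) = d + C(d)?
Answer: -608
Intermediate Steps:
L(A) = -2*A² (L(A) = (-2*A)*A = -2*A²)
C(R) = -5 + 2*R
k(d) = -5 + 3*d (k(d) = d + (-5 + 2*d) = -5 + 3*d)
k(3)*(-54 + L(7)) = (-5 + 3*3)*(-54 - 2*7²) = (-5 + 9)*(-54 - 2*49) = 4*(-54 - 98) = 4*(-152) = -608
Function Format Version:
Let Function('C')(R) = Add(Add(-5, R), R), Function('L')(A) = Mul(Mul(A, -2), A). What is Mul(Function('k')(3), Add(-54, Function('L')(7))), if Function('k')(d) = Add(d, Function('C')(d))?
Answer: -608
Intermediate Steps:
Function('L')(A) = Mul(-2, Pow(A, 2)) (Function('L')(A) = Mul(Mul(-2, A), A) = Mul(-2, Pow(A, 2)))
Function('C')(R) = Add(-5, Mul(2, R))
Function('k')(d) = Add(-5, Mul(3, d)) (Function('k')(d) = Add(d, Add(-5, Mul(2, d))) = Add(-5, Mul(3, d)))
Mul(Function('k')(3), Add(-54, Function('L')(7))) = Mul(Add(-5, Mul(3, 3)), Add(-54, Mul(-2, Pow(7, 2)))) = Mul(Add(-5, 9), Add(-54, Mul(-2, 49))) = Mul(4, Add(-54, -98)) = Mul(4, -152) = -608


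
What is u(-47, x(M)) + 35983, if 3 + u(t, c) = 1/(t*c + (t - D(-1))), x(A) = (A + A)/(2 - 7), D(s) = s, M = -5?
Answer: 5037199/140 ≈ 35980.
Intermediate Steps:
x(A) = -2*A/5 (x(A) = (2*A)/(-5) = (2*A)*(-⅕) = -2*A/5)
u(t, c) = -3 + 1/(1 + t + c*t) (u(t, c) = -3 + 1/(t*c + (t - 1*(-1))) = -3 + 1/(c*t + (t + 1)) = -3 + 1/(c*t + (1 + t)) = -3 + 1/(1 + t + c*t))
u(-47, x(M)) + 35983 = (-2 - 3*(-47) - 3*(-⅖*(-5))*(-47))/(1 - 47 - ⅖*(-5)*(-47)) + 35983 = (-2 + 141 - 3*2*(-47))/(1 - 47 + 2*(-47)) + 35983 = (-2 + 141 + 282)/(1 - 47 - 94) + 35983 = 421/(-140) + 35983 = -1/140*421 + 35983 = -421/140 + 35983 = 5037199/140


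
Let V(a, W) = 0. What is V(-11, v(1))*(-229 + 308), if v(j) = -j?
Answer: 0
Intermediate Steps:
V(-11, v(1))*(-229 + 308) = 0*(-229 + 308) = 0*79 = 0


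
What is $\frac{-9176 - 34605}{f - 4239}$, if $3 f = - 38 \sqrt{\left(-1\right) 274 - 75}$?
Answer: $\frac{1670288931}{162226045} - \frac{4991034 i \sqrt{349}}{162226045} \approx 10.296 - 0.57475 i$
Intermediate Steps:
$f = - \frac{38 i \sqrt{349}}{3}$ ($f = \frac{\left(-38\right) \sqrt{\left(-1\right) 274 - 75}}{3} = \frac{\left(-38\right) \sqrt{-274 - 75}}{3} = \frac{\left(-38\right) \sqrt{-349}}{3} = \frac{\left(-38\right) i \sqrt{349}}{3} = - \frac{38 i \sqrt{349}}{3} \approx - 236.63 i$)
$\frac{-9176 - 34605}{f - 4239} = \frac{-9176 - 34605}{- \frac{38 i \sqrt{349}}{3} - 4239} = - \frac{43781}{-4239 - \frac{38 i \sqrt{349}}{3}}$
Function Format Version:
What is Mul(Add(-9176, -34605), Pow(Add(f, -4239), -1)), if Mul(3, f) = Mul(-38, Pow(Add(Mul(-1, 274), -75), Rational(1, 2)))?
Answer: Add(Rational(1670288931, 162226045), Mul(Rational(-4991034, 162226045), I, Pow(349, Rational(1, 2)))) ≈ Add(10.296, Mul(-0.57475, I))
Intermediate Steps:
f = Mul(Rational(-38, 3), I, Pow(349, Rational(1, 2))) (f = Mul(Rational(1, 3), Mul(-38, Pow(Add(Mul(-1, 274), -75), Rational(1, 2)))) = Mul(Rational(1, 3), Mul(-38, Pow(Add(-274, -75), Rational(1, 2)))) = Mul(Rational(1, 3), Mul(-38, Pow(-349, Rational(1, 2)))) = Mul(Rational(1, 3), Mul(-38, Mul(I, Pow(349, Rational(1, 2))))) = Mul(Rational(1, 3), Mul(-38, I, Pow(349, Rational(1, 2)))) = Mul(Rational(-38, 3), I, Pow(349, Rational(1, 2))) ≈ Mul(-236.63, I))
Mul(Add(-9176, -34605), Pow(Add(f, -4239), -1)) = Mul(Add(-9176, -34605), Pow(Add(Mul(Rational(-38, 3), I, Pow(349, Rational(1, 2))), -4239), -1)) = Mul(-43781, Pow(Add(-4239, Mul(Rational(-38, 3), I, Pow(349, Rational(1, 2)))), -1))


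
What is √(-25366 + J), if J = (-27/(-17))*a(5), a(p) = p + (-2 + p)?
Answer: I*√7327102/17 ≈ 159.23*I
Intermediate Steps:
a(p) = -2 + 2*p
J = 216/17 (J = (-27/(-17))*(-2 + 2*5) = (-1/17*(-27))*(-2 + 10) = (27/17)*8 = 216/17 ≈ 12.706)
√(-25366 + J) = √(-25366 + 216/17) = √(-431006/17) = I*√7327102/17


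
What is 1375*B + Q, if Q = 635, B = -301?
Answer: -413240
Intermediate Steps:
1375*B + Q = 1375*(-301) + 635 = -413875 + 635 = -413240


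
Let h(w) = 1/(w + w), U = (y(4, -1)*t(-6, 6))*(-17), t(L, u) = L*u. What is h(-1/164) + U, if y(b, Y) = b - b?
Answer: -82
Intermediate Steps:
y(b, Y) = 0
U = 0 (U = (0*(-6*6))*(-17) = (0*(-36))*(-17) = 0*(-17) = 0)
h(w) = 1/(2*w)
h(-1/164) + U = 1/(2*((-1/164))) + 0 = 1/(2*((-1*1/164))) + 0 = 1/(2*(-1/164)) + 0 = (½)*(-164) + 0 = -82 + 0 = -82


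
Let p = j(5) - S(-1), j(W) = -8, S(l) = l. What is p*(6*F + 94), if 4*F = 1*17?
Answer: -1673/2 ≈ -836.50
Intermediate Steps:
F = 17/4 (F = (1*17)/4 = (1/4)*17 = 17/4 ≈ 4.2500)
p = -7 (p = -8 - 1*(-1) = -8 + 1 = -7)
p*(6*F + 94) = -7*(6*(17/4) + 94) = -7*(51/2 + 94) = -7*239/2 = -1673/2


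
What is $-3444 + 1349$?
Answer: $-2095$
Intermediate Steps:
$-3444 + 1349 = -2095$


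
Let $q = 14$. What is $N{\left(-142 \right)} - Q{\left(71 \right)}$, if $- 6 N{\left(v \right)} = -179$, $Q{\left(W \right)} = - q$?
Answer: $\frac{263}{6} \approx 43.833$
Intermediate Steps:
$Q{\left(W \right)} = -14$ ($Q{\left(W \right)} = \left(-1\right) 14 = -14$)
$N{\left(v \right)} = \frac{179}{6}$ ($N{\left(v \right)} = \left(- \frac{1}{6}\right) \left(-179\right) = \frac{179}{6}$)
$N{\left(-142 \right)} - Q{\left(71 \right)} = \frac{179}{6} - -14 = \frac{179}{6} + 14 = \frac{263}{6}$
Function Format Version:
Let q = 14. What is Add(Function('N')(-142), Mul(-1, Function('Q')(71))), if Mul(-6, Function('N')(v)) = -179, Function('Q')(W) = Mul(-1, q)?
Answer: Rational(263, 6) ≈ 43.833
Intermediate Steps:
Function('Q')(W) = -14 (Function('Q')(W) = Mul(-1, 14) = -14)
Function('N')(v) = Rational(179, 6) (Function('N')(v) = Mul(Rational(-1, 6), -179) = Rational(179, 6))
Add(Function('N')(-142), Mul(-1, Function('Q')(71))) = Add(Rational(179, 6), Mul(-1, -14)) = Add(Rational(179, 6), 14) = Rational(263, 6)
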